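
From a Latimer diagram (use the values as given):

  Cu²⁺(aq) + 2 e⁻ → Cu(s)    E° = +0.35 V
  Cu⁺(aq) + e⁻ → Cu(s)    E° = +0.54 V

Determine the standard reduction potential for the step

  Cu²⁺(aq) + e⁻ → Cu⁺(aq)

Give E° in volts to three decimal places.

Sequential free energies add, so n₃E°₃ = n₁E°₁ + n₂E°₂.
With n₃ = 2, and the known step contributing 1×(+0.54) V, the unknown satisfies 1·E° = 2×(+0.35) − 1×(+0.54) = +0.160.
E° = +0.160 / 1 = +0.160 V.

+0.160 V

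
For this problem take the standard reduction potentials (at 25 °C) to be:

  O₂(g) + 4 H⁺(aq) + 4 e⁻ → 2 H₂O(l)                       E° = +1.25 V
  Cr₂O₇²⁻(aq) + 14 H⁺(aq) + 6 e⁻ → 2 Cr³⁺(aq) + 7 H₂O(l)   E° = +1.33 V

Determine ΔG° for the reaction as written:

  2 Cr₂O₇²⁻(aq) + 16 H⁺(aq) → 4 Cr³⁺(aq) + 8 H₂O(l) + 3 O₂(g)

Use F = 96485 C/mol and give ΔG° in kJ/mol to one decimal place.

As written, Cr₂O₇²⁻/Cr³⁺ is reduced (cathode) and O₂/H₂O is oxidised (anode), so E°cell = (+1.33) − (+1.25) = +0.08 V.
Balancing electrons gives n = 12.
ΔG° = −nFE° = −(12)(96485)(+0.08) = -92,626 J = -92.6 kJ/mol.

-92.6 kJ/mol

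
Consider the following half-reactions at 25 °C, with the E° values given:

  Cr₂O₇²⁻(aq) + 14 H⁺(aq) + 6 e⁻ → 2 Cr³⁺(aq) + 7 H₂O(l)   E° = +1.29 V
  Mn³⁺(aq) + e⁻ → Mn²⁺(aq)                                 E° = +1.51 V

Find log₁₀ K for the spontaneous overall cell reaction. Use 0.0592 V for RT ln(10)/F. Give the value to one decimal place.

22.3

Cathode: Mn³⁺/Mn²⁺; anode: Cr₂O₇²⁻/Cr³⁺. E°cell = +0.22 V, n = 6.
log K = nE°cell / 0.0592 = (6)(+0.22) / 0.0592 = 22.3.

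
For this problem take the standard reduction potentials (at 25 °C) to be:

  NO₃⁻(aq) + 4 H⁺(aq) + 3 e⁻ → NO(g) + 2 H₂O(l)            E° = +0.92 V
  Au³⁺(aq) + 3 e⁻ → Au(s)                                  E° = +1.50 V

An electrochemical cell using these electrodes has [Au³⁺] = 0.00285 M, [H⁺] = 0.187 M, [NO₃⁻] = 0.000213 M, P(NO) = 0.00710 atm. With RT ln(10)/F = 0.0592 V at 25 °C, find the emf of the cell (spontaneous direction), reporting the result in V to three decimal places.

+0.617 V

Au³⁺/Au is the cathode (higher E°), NO₃⁻/NO the anode: E°cell = +1.50 − (+0.92) = +0.58 V, n = 3.
Overall: Au³⁺(aq) + NO(g) + 2 H₂O(l) → Au(s) + NO₃⁻(aq) + 4 H⁺(aq)
Q = [NO₃⁻]·[H⁺]^4 / ([Au³⁺]·P(NO)); log Q = -1.890.
E = E° − (0.0592/n) log Q = +0.58 − (0.0592/3)(-1.890) = +0.617 V.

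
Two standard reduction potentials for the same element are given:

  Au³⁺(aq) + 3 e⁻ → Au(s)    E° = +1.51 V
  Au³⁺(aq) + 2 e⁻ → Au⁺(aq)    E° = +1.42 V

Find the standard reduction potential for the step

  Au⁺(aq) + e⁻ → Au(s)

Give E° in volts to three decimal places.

+1.690 V

Sequential free energies add, so n₃E°₃ = n₁E°₁ + n₂E°₂.
With n₃ = 3, and the known step contributing 2×(+1.42) V, the unknown satisfies 1·E° = 3×(+1.51) − 2×(+1.42) = +1.690.
E° = +1.690 / 1 = +1.690 V.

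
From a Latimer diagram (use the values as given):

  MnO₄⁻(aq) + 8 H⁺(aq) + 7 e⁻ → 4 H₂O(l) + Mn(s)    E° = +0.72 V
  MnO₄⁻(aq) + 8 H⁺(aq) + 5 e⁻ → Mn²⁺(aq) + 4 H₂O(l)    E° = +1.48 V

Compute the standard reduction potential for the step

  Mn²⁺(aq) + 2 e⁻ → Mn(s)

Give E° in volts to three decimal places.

Sequential free energies add, so n₃E°₃ = n₁E°₁ + n₂E°₂.
With n₃ = 7, and the known step contributing 5×(+1.48) V, the unknown satisfies 2·E° = 7×(+0.72) − 5×(+1.48) = -2.360.
E° = -2.360 / 2 = -1.180 V.

-1.180 V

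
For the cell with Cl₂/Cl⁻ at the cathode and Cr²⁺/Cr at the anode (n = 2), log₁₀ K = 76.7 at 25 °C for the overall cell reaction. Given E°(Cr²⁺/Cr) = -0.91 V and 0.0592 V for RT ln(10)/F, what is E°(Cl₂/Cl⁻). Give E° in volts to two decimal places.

+1.36 V

E°cell = (0.0592/n)·log K = (0.0592/2)(76.7) = +2.270 V.
Since Cl₂/Cl⁻ is the cathode and Cr²⁺/Cr the anode, E°cell = E°(Cl₂/Cl⁻) − E°(Cr²⁺/Cr).
So E°(Cl₂/Cl⁻) = E°cell + E°(Cr²⁺/Cr) = +2.270 + (-0.91) = +1.36 V.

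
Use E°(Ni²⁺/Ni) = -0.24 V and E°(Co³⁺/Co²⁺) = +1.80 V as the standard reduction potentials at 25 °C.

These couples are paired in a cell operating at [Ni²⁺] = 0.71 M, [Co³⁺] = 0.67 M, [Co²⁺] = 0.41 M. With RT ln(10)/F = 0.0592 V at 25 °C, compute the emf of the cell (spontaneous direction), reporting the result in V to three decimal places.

+2.057 V

Co³⁺/Co²⁺ is the cathode (higher E°), Ni²⁺/Ni the anode: E°cell = +1.80 − (-0.24) = +2.04 V, n = 2.
Overall: 2 Co³⁺(aq) + Ni(s) → 2 Co²⁺(aq) + Ni²⁺(aq)
Q = [Co²⁺]^2·[Ni²⁺] / ([Co³⁺]^2); log Q = -0.575.
E = E° − (0.0592/n) log Q = +2.04 − (0.0592/2)(-0.575) = +2.057 V.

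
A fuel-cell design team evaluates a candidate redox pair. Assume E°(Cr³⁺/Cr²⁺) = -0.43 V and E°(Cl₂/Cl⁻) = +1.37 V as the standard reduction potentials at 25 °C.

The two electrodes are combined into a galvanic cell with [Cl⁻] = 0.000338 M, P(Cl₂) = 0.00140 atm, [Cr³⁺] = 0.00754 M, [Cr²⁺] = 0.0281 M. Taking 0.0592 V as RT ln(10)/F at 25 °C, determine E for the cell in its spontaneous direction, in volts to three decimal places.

+1.955 V

Cl₂/Cl⁻ is the cathode (higher E°), Cr³⁺/Cr²⁺ the anode: E°cell = +1.37 − (-0.43) = +1.80 V, n = 2.
Overall: Cl₂(g) + 2 Cr²⁺(aq) → 2 Cl⁻(aq) + 2 Cr³⁺(aq)
Q = [Cl⁻]^2·[Cr³⁺]^2 / (P(Cl₂)·[Cr²⁺]^2); log Q = -5.231.
E = E° − (0.0592/n) log Q = +1.80 − (0.0592/2)(-5.231) = +1.955 V.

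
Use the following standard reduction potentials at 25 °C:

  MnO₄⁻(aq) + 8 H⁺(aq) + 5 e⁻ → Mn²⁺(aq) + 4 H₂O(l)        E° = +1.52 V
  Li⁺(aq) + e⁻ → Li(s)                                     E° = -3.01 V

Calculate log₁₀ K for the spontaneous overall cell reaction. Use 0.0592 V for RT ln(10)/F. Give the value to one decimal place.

Cathode: MnO₄⁻/Mn²⁺; anode: Li⁺/Li. E°cell = +4.53 V, n = 5.
log K = nE°cell / 0.0592 = (5)(+4.53) / 0.0592 = 382.6.

382.6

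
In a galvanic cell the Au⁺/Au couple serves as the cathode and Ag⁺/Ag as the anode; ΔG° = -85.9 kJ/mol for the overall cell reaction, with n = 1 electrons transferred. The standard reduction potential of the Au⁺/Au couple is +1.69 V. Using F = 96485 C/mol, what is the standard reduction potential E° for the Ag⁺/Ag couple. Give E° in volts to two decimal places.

+0.80 V

E°cell = −ΔG°/(nF) = −(-85.9×10³)/((1)(96485)) = +0.890 V.
Since Au⁺/Au is the cathode and Ag⁺/Ag the anode, E°cell = E°(Au⁺/Au) − E°(Ag⁺/Ag).
So E°(Ag⁺/Ag) = E°(Au⁺/Au) − E°cell = (+1.69) − (+0.890) = +0.80 V.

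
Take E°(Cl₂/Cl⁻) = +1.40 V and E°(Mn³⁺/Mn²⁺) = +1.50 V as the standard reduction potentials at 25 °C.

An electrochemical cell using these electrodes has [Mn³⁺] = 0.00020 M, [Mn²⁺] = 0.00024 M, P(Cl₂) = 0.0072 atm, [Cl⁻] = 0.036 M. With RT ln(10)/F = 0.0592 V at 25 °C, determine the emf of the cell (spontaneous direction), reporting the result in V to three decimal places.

Mn³⁺/Mn²⁺ is the cathode (higher E°), Cl₂/Cl⁻ the anode: E°cell = +1.50 − (+1.40) = +0.10 V, n = 2.
Overall: 2 Mn³⁺(aq) + 2 Cl⁻(aq) → 2 Mn²⁺(aq) + Cl₂(g)
Q = [Mn²⁺]^2·P(Cl₂) / ([Mn³⁺]^2·[Cl⁻]^2); log Q = 0.903.
E = E° − (0.0592/n) log Q = +0.10 − (0.0592/2)(0.903) = +0.073 V.

+0.073 V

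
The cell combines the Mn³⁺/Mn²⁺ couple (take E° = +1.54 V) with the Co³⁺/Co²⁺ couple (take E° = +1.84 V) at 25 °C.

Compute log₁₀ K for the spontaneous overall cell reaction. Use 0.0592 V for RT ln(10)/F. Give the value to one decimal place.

Cathode: Co³⁺/Co²⁺; anode: Mn³⁺/Mn²⁺. E°cell = +0.30 V, n = 1.
log K = nE°cell / 0.0592 = (1)(+0.30) / 0.0592 = 5.1.

5.1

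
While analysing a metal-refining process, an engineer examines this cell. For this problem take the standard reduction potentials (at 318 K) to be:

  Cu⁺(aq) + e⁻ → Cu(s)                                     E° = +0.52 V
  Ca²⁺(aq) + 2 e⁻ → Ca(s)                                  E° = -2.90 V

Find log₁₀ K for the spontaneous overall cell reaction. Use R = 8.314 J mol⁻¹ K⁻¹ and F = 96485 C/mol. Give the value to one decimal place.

Cathode: Cu⁺/Cu; anode: Ca²⁺/Ca. E°cell = (+0.52) − (-2.90) = +3.42 V, with n = 2.
ΔG° = −nFE° = −RT ln K, so ln K = nFE°/(RT) = (2)(96485)(+3.42) / ((8.314)(318)) = 249.620.
log₁₀ K = 249.620 / ln 10 = 108.4.

108.4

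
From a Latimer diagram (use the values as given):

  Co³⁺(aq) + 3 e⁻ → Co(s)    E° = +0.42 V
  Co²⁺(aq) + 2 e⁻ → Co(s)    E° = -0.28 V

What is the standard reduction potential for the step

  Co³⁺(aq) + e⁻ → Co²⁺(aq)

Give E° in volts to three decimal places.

+1.820 V

Sequential free energies add, so n₃E°₃ = n₁E°₁ + n₂E°₂.
With n₃ = 3, and the known step contributing 2×(-0.28) V, the unknown satisfies 1·E° = 3×(+0.42) − 2×(-0.28) = +1.820.
E° = +1.820 / 1 = +1.820 V.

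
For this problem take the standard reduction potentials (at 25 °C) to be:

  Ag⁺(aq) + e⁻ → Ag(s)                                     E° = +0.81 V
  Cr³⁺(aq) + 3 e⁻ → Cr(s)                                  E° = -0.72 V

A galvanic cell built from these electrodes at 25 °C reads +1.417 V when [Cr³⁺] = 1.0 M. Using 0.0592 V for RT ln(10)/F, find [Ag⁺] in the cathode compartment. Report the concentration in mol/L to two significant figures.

0.012 M

Ag⁺/Ag is the cathode, Cr³⁺/Cr the anode: E°cell = +1.53 V, n = 3.
Overall reaction: 3 Ag⁺(aq) + Cr(s) → 3 Ag(s) + Cr³⁺(aq); Q = [Cr³⁺]^1/[Ag⁺]^3.
From E = E° − (0.0592/n) log Q: log Q = (E° − E)·n/0.0592 = (+1.53 − (+1.417))·3/0.0592 = 5.7264.
So 3·log[Ag⁺] = 1·log(1) − log Q = 0.0000 − (5.7264) = -5.7264; log[Ag⁺] = -5.7264 / 3 = -1.9088; [Ag⁺] = 10^(-1.9088) ≈ 0.012 M.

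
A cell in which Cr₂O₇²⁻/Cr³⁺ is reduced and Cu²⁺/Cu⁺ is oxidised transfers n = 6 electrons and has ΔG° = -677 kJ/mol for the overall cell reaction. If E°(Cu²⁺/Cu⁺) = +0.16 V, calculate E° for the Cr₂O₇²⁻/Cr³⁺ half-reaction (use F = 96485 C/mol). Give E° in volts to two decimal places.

E°cell = −ΔG°/(nF) = −(-677×10³)/((6)(96485)) = +1.169 V.
Since Cr₂O₇²⁻/Cr³⁺ is the cathode and Cu²⁺/Cu⁺ the anode, E°cell = E°(Cr₂O₇²⁻/Cr³⁺) − E°(Cu²⁺/Cu⁺).
So E°(Cr₂O₇²⁻/Cr³⁺) = E°cell + E°(Cu²⁺/Cu⁺) = +1.169 + (+0.16) = +1.33 V.

+1.33 V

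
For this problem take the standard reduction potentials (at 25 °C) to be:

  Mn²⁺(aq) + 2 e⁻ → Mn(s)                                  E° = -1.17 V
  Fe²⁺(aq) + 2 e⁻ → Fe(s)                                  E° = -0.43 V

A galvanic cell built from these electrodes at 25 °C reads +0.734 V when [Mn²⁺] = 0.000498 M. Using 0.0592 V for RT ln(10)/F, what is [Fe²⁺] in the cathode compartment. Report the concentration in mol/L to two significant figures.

0.00031 M

Fe²⁺/Fe is the cathode, Mn²⁺/Mn the anode: E°cell = +0.74 V, n = 2.
Overall reaction: Fe²⁺(aq) + Mn(s) → Fe(s) + Mn²⁺(aq); Q = [Mn²⁺]^1/[Fe²⁺]^1.
From E = E° − (0.0592/n) log Q: log Q = (E° − E)·n/0.0592 = (+0.74 − (+0.734))·2/0.0592 = 0.2027.
So 1·log[Fe²⁺] = 1·log(0.000498) − log Q = -3.3028 − (0.2027) = -3.5055; [Fe²⁺] = 10^(-3.5055) ≈ 0.00031 M.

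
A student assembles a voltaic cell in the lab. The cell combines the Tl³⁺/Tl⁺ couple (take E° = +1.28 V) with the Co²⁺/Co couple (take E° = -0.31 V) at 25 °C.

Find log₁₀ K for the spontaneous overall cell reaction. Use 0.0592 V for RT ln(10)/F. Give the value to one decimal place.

53.7

Cathode: Tl³⁺/Tl⁺; anode: Co²⁺/Co. E°cell = +1.59 V, n = 2.
log K = nE°cell / 0.0592 = (2)(+1.59) / 0.0592 = 53.7.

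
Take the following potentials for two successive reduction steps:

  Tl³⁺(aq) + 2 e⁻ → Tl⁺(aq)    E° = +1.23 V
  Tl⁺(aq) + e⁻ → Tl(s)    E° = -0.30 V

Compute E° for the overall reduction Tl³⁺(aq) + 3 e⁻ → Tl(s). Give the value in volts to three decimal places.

Since ΔG° = −nFE° is additive over sequential reductions, n₃E°₃ = n₁E°₁ + n₂E°₂.
E°₃ = (2×+1.23 + 1×-0.30) / 3 = (+2.160) / 3 = +0.720 V.

+0.720 V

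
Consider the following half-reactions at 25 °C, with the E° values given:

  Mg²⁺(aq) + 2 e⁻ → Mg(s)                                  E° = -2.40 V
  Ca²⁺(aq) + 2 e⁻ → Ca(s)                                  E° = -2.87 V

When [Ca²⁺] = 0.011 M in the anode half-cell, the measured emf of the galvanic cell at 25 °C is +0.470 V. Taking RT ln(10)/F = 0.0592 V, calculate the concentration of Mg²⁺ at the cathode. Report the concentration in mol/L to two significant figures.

0.011 M

Mg²⁺/Mg is the cathode, Ca²⁺/Ca the anode: E°cell = +0.47 V, n = 2.
Overall reaction: Mg²⁺(aq) + Ca(s) → Mg(s) + Ca²⁺(aq); Q = [Ca²⁺]^1/[Mg²⁺]^1.
From E = E° − (0.0592/n) log Q: log Q = (E° − E)·n/0.0592 = (+0.47 − (+0.470))·2/0.0592 = 0.0000.
So 1·log[Mg²⁺] = 1·log(0.011) − log Q = -1.9586 − (0.0000) = -1.9586; [Mg²⁺] = 10^(-1.9586) ≈ 0.011 M.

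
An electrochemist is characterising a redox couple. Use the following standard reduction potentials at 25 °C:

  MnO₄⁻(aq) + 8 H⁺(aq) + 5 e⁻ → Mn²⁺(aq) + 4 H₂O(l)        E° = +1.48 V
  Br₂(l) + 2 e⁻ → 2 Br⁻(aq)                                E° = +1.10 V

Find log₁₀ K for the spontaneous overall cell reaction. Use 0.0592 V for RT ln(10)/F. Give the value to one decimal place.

Cathode: MnO₄⁻/Mn²⁺; anode: Br₂/Br⁻. E°cell = +0.38 V, n = 10.
log K = nE°cell / 0.0592 = (10)(+0.38) / 0.0592 = 64.2.

64.2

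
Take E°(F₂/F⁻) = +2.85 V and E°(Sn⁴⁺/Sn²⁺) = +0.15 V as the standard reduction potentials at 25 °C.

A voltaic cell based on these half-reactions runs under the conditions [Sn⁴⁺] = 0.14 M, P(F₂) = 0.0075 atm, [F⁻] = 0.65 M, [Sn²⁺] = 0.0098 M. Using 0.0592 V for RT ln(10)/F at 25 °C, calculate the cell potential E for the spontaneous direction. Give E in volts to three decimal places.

+2.614 V

F₂/F⁻ is the cathode (higher E°), Sn⁴⁺/Sn²⁺ the anode: E°cell = +2.85 − (+0.15) = +2.70 V, n = 2.
Overall: F₂(g) + Sn²⁺(aq) → 2 F⁻(aq) + Sn⁴⁺(aq)
Q = [F⁻]^2·[Sn⁴⁺] / (P(F₂)·[Sn²⁺]); log Q = 2.906.
E = E° − (0.0592/n) log Q = +2.70 − (0.0592/2)(2.906) = +2.614 V.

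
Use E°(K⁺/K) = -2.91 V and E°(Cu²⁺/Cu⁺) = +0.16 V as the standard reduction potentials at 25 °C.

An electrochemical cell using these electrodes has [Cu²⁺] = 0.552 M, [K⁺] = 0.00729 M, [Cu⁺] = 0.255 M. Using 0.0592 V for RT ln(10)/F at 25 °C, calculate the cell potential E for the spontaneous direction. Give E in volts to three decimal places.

+3.216 V

Cu²⁺/Cu⁺ is the cathode (higher E°), K⁺/K the anode: E°cell = +0.16 − (-2.91) = +3.07 V, n = 1.
Overall: Cu²⁺(aq) + K(s) → Cu⁺(aq) + K⁺(aq)
Q = [Cu⁺]·[K⁺] / ([Cu²⁺]); log Q = -2.473.
E = E° − (0.0592/n) log Q = +3.07 − (0.0592/1)(-2.473) = +3.216 V.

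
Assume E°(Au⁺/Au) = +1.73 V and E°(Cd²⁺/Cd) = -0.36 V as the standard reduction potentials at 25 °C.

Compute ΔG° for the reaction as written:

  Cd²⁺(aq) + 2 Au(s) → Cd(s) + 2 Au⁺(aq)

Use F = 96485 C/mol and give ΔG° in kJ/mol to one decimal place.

As written, Cd²⁺/Cd is reduced (cathode) and Au⁺/Au is oxidised (anode), so E°cell = (-0.36) − (+1.73) = -2.09 V.
Balancing electrons gives n = 2.
ΔG° = −nFE° = −(2)(96485)(-2.09) = 403,307 J = +403.3 kJ/mol.

+403.3 kJ/mol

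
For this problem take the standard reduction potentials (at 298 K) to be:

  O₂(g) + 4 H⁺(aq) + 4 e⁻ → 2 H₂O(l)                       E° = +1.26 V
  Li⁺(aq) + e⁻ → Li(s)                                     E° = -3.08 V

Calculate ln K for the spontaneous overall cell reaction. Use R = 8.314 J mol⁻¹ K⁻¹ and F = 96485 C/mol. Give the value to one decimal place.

676.1

Cathode: O₂/H₂O; anode: Li⁺/Li. E°cell = (+1.26) − (-3.08) = +4.34 V, with n = 4.
ΔG° = −nFE° = −RT ln K, so ln K = nFE°/(RT) = (4)(96485)(+4.34) / ((8.314)(298)) = 676.057.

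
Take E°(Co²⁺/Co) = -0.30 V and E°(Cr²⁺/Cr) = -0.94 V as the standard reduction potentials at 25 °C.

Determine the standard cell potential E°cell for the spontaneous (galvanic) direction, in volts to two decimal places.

+0.64 V

The Co²⁺/Co couple has the higher reduction potential, so it is the cathode; Cr²⁺/Cr is oxidised at the anode.
E°cell = E°(cathode) − E°(anode) = (-0.30) − (-0.94) = +0.64 V.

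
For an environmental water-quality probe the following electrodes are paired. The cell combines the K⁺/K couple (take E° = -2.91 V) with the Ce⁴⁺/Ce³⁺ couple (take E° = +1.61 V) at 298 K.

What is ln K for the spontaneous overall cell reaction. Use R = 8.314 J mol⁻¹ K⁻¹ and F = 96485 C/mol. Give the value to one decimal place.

176.0

Cathode: Ce⁴⁺/Ce³⁺; anode: K⁺/K. E°cell = (+1.61) − (-2.91) = +4.52 V, with n = 1.
ΔG° = −nFE° = −RT ln K, so ln K = nFE°/(RT) = (1)(96485)(+4.52) / ((8.314)(298)) = 176.024.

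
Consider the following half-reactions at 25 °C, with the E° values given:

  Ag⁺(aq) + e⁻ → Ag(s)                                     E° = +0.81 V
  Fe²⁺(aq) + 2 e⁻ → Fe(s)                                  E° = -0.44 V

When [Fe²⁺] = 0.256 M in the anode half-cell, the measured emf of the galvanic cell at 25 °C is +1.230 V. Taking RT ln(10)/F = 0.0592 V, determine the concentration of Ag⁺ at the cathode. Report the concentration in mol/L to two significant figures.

Ag⁺/Ag is the cathode, Fe²⁺/Fe the anode: E°cell = +1.25 V, n = 2.
Overall reaction: 2 Ag⁺(aq) + Fe(s) → 2 Ag(s) + Fe²⁺(aq); Q = [Fe²⁺]^1/[Ag⁺]^2.
From E = E° − (0.0592/n) log Q: log Q = (E° − E)·n/0.0592 = (+1.25 − (+1.230))·2/0.0592 = 0.6757.
So 2·log[Ag⁺] = 1·log(0.256) − log Q = -0.5918 − (0.6757) = -1.2675; log[Ag⁺] = -1.2675 / 2 = -0.6338; [Ag⁺] = 10^(-0.6338) ≈ 0.23 M.

0.23 M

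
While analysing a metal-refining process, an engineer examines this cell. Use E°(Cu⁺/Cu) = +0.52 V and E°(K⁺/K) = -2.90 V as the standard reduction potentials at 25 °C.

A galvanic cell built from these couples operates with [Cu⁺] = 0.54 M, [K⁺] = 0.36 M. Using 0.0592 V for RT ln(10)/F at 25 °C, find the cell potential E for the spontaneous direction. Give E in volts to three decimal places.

Cu⁺/Cu is the cathode (higher E°), K⁺/K the anode: E°cell = +0.52 − (-2.90) = +3.42 V, n = 1.
Overall: Cu⁺(aq) + K(s) → Cu(s) + K⁺(aq)
Q = [K⁺] / ([Cu⁺]); log Q = -0.176.
E = E° − (0.0592/n) log Q = +3.42 − (0.0592/1)(-0.176) = +3.430 V.

+3.430 V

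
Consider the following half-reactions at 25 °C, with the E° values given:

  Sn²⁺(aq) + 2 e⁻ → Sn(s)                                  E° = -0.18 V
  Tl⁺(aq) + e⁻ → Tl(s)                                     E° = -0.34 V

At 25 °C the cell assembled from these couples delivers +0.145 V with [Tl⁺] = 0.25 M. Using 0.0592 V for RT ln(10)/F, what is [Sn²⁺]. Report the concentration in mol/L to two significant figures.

Sn²⁺/Sn is the cathode, Tl⁺/Tl the anode: E°cell = +0.16 V, n = 2.
Overall reaction: Sn²⁺(aq) + 2 Tl(s) → Sn(s) + 2 Tl⁺(aq); Q = [Tl⁺]^2/[Sn²⁺]^1.
From E = E° − (0.0592/n) log Q: log Q = (E° − E)·n/0.0592 = (+0.16 − (+0.145))·2/0.0592 = 0.5068.
So 1·log[Sn²⁺] = 2·log(0.25) − log Q = -1.2041 − (0.5068) = -1.7109; [Sn²⁺] = 10^(-1.7109) ≈ 0.019 M.

0.019 M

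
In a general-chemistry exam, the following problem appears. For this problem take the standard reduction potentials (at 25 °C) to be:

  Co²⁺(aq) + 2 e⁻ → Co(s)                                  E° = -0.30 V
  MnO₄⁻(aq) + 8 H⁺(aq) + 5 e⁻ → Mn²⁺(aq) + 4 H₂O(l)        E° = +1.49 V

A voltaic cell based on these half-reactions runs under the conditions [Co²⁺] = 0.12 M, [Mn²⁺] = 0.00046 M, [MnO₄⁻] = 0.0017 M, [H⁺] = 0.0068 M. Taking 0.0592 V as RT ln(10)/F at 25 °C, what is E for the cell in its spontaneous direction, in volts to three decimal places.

MnO₄⁻/Mn²⁺ is the cathode (higher E°), Co²⁺/Co the anode: E°cell = +1.49 − (-0.30) = +1.79 V, n = 10.
Overall: 2 MnO₄⁻(aq) + 16 H⁺(aq) + 5 Co(s) → 2 Mn²⁺(aq) + 8 H₂O(l) + 5 Co²⁺(aq)
Q = [Mn²⁺]^2·[Co²⁺]^5 / ([MnO₄⁻]^2·[H⁺]^16); log Q = 28.940.
E = E° − (0.0592/n) log Q = +1.79 − (0.0592/10)(28.940) = +1.619 V.

+1.619 V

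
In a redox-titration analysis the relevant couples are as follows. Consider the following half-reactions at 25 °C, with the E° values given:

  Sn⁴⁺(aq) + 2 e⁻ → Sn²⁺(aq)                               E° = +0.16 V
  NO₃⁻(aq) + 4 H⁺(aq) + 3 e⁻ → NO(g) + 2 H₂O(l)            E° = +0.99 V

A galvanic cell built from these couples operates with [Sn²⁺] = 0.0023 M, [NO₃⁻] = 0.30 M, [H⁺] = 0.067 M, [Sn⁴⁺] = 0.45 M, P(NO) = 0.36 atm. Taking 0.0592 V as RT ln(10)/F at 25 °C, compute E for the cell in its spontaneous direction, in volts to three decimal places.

+0.668 V

NO₃⁻/NO is the cathode (higher E°), Sn⁴⁺/Sn²⁺ the anode: E°cell = +0.99 − (+0.16) = +0.83 V, n = 6.
Overall: 2 NO₃⁻(aq) + 8 H⁺(aq) + 3 Sn²⁺(aq) → 2 NO(g) + 4 H₂O(l) + 3 Sn⁴⁺(aq)
Q = P(NO)^2·[Sn⁴⁺]^3 / ([NO₃⁻]^2·[H⁺]^8·[Sn²⁺]^3); log Q = 16.424.
E = E° − (0.0592/n) log Q = +0.83 − (0.0592/6)(16.424) = +0.668 V.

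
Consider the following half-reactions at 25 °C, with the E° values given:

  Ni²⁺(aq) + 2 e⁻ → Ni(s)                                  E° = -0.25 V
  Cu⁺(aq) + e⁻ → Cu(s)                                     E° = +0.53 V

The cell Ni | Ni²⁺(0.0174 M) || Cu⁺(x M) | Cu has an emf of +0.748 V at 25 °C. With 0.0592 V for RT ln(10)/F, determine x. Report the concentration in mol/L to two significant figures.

0.038 M

Cu⁺/Cu is the cathode, Ni²⁺/Ni the anode: E°cell = +0.78 V, n = 2.
Overall reaction: 2 Cu⁺(aq) + Ni(s) → 2 Cu(s) + Ni²⁺(aq); Q = [Ni²⁺]^1/[Cu⁺]^2.
From E = E° − (0.0592/n) log Q: log Q = (E° − E)·n/0.0592 = (+0.78 − (+0.748))·2/0.0592 = 1.0811.
So 2·log[Cu⁺] = 1·log(0.0174) − log Q = -1.7595 − (1.0811) = -2.8406; log[Cu⁺] = -2.8406 / 2 = -1.4203; [Cu⁺] = 10^(-1.4203) ≈ 0.038 M.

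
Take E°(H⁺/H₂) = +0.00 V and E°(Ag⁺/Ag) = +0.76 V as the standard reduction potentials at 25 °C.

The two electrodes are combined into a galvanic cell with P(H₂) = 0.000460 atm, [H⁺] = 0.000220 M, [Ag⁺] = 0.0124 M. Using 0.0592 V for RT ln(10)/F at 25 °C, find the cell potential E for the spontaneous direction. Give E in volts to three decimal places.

Ag⁺/Ag is the cathode (higher E°), H⁺/H₂ the anode: E°cell = +0.76 − (+0.00) = +0.76 V, n = 2.
Overall: 2 Ag⁺(aq) + H₂(g) → 2 Ag(s) + 2 H⁺(aq)
Q = [H⁺]^2 / ([Ag⁺]^2·P(H₂)); log Q = -0.165.
E = E° − (0.0592/n) log Q = +0.76 − (0.0592/2)(-0.165) = +0.765 V.

+0.765 V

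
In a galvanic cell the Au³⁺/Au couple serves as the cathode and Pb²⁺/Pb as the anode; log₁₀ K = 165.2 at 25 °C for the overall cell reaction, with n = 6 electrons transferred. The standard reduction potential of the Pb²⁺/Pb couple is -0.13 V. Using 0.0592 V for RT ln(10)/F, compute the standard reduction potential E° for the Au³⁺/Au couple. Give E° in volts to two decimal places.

E°cell = (0.0592/n)·log K = (0.0592/6)(165.2) = +1.630 V.
Since Au³⁺/Au is the cathode and Pb²⁺/Pb the anode, E°cell = E°(Au³⁺/Au) − E°(Pb²⁺/Pb).
So E°(Au³⁺/Au) = E°cell + E°(Pb²⁺/Pb) = +1.630 + (-0.13) = +1.50 V.

+1.50 V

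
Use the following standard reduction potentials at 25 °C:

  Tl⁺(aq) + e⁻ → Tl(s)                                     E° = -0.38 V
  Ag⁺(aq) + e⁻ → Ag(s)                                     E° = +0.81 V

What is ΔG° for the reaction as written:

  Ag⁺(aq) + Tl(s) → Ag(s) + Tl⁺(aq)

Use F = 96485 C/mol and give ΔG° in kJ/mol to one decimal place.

As written, Ag⁺/Ag is reduced (cathode) and Tl⁺/Tl is oxidised (anode), so E°cell = (+0.81) − (-0.38) = +1.19 V.
Balancing electrons gives n = 1.
ΔG° = −nFE° = −(1)(96485)(+1.19) = -114,817 J = -114.8 kJ/mol.

-114.8 kJ/mol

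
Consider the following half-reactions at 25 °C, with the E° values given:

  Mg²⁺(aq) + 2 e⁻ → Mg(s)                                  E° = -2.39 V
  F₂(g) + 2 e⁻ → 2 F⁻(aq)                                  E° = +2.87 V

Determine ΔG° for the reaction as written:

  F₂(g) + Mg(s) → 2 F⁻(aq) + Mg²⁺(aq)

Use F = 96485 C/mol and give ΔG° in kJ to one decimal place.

As written, F₂/F⁻ is reduced (cathode) and Mg²⁺/Mg is oxidised (anode), so E°cell = (+2.87) − (-2.39) = +5.26 V.
Balancing electrons gives n = 2.
ΔG° = −nFE° = −(2)(96485)(+5.26) = -1,015,022 J = -1015.0 kJ.

-1015.0 kJ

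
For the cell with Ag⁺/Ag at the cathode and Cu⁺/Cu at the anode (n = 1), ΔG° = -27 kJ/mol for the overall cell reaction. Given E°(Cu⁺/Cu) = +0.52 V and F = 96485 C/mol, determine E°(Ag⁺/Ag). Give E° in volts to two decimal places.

E°cell = −ΔG°/(nF) = −(-27×10³)/((1)(96485)) = +0.280 V.
Since Ag⁺/Ag is the cathode and Cu⁺/Cu the anode, E°cell = E°(Ag⁺/Ag) − E°(Cu⁺/Cu).
So E°(Ag⁺/Ag) = E°cell + E°(Cu⁺/Cu) = +0.280 + (+0.52) = +0.80 V.

+0.80 V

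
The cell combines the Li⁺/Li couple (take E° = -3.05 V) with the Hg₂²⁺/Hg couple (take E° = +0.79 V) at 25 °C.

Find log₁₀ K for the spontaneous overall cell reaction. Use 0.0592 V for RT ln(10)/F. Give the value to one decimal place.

129.7

Cathode: Hg₂²⁺/Hg; anode: Li⁺/Li. E°cell = +3.84 V, n = 2.
log K = nE°cell / 0.0592 = (2)(+3.84) / 0.0592 = 129.7.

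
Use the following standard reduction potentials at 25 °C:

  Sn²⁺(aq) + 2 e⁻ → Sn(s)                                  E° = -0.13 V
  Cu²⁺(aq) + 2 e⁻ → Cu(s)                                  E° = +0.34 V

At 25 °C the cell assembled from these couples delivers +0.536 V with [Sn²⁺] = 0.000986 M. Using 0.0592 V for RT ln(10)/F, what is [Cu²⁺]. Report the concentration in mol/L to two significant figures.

0.17 M

Cu²⁺/Cu is the cathode, Sn²⁺/Sn the anode: E°cell = +0.47 V, n = 2.
Overall reaction: Cu²⁺(aq) + Sn(s) → Cu(s) + Sn²⁺(aq); Q = [Sn²⁺]^1/[Cu²⁺]^1.
From E = E° − (0.0592/n) log Q: log Q = (E° − E)·n/0.0592 = (+0.47 − (+0.536))·2/0.0592 = -2.2297.
So 1·log[Cu²⁺] = 1·log(0.000986) − log Q = -3.0061 − (-2.2297) = -0.7764; [Cu²⁺] = 10^(-0.7764) ≈ 0.17 M.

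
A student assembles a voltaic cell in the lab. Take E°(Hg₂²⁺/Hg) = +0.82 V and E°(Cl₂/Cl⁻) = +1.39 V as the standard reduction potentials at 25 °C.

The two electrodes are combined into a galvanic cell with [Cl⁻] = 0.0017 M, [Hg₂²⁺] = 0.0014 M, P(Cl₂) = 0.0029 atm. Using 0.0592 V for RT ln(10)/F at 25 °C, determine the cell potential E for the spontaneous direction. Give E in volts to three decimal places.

+0.743 V

Cl₂/Cl⁻ is the cathode (higher E°), Hg₂²⁺/Hg the anode: E°cell = +1.39 − (+0.82) = +0.57 V, n = 2.
Overall: Cl₂(g) + 2 Hg(l) → 2 Cl⁻(aq) + Hg₂²⁺(aq)
Q = [Cl⁻]^2·[Hg₂²⁺] / (P(Cl₂)); log Q = -5.855.
E = E° − (0.0592/n) log Q = +0.57 − (0.0592/2)(-5.855) = +0.743 V.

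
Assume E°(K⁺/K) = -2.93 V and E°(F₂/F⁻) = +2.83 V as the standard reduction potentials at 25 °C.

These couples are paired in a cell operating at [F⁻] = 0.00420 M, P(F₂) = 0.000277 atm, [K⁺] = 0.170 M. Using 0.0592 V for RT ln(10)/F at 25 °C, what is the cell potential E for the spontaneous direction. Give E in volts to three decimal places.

+5.841 V

F₂/F⁻ is the cathode (higher E°), K⁺/K the anode: E°cell = +2.83 − (-2.93) = +5.76 V, n = 2.
Overall: F₂(g) + 2 K(s) → 2 F⁻(aq) + 2 K⁺(aq)
Q = [F⁻]^2·[K⁺]^2 / (P(F₂)); log Q = -2.735.
E = E° − (0.0592/n) log Q = +5.76 − (0.0592/2)(-2.735) = +5.841 V.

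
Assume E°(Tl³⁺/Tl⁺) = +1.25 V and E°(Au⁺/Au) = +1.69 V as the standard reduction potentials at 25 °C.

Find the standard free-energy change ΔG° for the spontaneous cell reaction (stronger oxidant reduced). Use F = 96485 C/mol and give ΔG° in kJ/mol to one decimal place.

-84.9 kJ/mol

Au⁺/Au (E° = +1.69 V) is the cathode; Tl³⁺/Tl⁺ (E° = +1.25 V) is the anode, so E°cell = +0.44 V.
Balancing electrons gives n = 2 (lcm of 1 and 2).
ΔG° = −nFE° = −(2)(96485)(+0.44) = -84,907 J = -84.9 kJ/mol.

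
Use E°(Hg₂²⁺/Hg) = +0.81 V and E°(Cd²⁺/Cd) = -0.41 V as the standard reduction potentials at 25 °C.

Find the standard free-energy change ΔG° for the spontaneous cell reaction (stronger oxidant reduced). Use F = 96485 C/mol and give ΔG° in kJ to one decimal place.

-235.4 kJ

Hg₂²⁺/Hg (E° = +0.81 V) is the cathode; Cd²⁺/Cd (E° = -0.41 V) is the anode, so E°cell = +1.22 V.
Balancing electrons gives n = 2 (lcm of 2 and 2).
ΔG° = −nFE° = −(2)(96485)(+1.22) = -235,423 J = -235.4 kJ.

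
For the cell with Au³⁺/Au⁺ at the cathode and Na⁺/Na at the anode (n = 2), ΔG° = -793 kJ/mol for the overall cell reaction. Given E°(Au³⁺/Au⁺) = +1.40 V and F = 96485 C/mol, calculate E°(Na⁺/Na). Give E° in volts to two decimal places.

-2.71 V

E°cell = −ΔG°/(nF) = −(-793×10³)/((2)(96485)) = +4.109 V.
Since Au³⁺/Au⁺ is the cathode and Na⁺/Na the anode, E°cell = E°(Au³⁺/Au⁺) − E°(Na⁺/Na).
So E°(Na⁺/Na) = E°(Au³⁺/Au⁺) − E°cell = (+1.40) − (+4.109) = -2.71 V.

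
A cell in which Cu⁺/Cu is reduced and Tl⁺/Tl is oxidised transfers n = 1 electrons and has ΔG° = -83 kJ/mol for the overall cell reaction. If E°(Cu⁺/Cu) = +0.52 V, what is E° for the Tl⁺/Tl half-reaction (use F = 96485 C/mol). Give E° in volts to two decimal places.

E°cell = −ΔG°/(nF) = −(-83×10³)/((1)(96485)) = +0.860 V.
Since Cu⁺/Cu is the cathode and Tl⁺/Tl the anode, E°cell = E°(Cu⁺/Cu) − E°(Tl⁺/Tl).
So E°(Tl⁺/Tl) = E°(Cu⁺/Cu) − E°cell = (+0.52) − (+0.860) = -0.34 V.

-0.34 V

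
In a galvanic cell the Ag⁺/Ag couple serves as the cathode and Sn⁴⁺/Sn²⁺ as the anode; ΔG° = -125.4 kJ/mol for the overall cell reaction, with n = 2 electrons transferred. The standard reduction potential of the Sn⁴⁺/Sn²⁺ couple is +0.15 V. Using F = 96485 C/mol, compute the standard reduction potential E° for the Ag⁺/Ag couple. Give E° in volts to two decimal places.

+0.80 V

E°cell = −ΔG°/(nF) = −(-125.4×10³)/((2)(96485)) = +0.650 V.
Since Ag⁺/Ag is the cathode and Sn⁴⁺/Sn²⁺ the anode, E°cell = E°(Ag⁺/Ag) − E°(Sn⁴⁺/Sn²⁺).
So E°(Ag⁺/Ag) = E°cell + E°(Sn⁴⁺/Sn²⁺) = +0.650 + (+0.15) = +0.80 V.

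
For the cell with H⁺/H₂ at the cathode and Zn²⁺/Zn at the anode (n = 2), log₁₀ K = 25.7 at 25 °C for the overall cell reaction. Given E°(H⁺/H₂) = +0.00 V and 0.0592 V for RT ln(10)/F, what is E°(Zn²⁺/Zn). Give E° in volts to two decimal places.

-0.76 V

E°cell = (0.0592/n)·log K = (0.0592/2)(25.7) = +0.761 V.
Since H⁺/H₂ is the cathode and Zn²⁺/Zn the anode, E°cell = E°(H⁺/H₂) − E°(Zn²⁺/Zn).
So E°(Zn²⁺/Zn) = E°(H⁺/H₂) − E°cell = (+0.00) − (+0.761) = -0.76 V.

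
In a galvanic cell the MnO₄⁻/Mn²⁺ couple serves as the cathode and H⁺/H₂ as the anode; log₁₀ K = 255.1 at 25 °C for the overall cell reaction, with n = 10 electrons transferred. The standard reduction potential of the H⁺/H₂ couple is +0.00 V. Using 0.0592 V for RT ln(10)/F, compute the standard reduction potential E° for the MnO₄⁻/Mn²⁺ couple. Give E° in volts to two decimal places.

+1.51 V

E°cell = (0.0592/n)·log K = (0.0592/10)(255.1) = +1.510 V.
Since MnO₄⁻/Mn²⁺ is the cathode and H⁺/H₂ the anode, E°cell = E°(MnO₄⁻/Mn²⁺) − E°(H⁺/H₂).
So E°(MnO₄⁻/Mn²⁺) = E°cell + E°(H⁺/H₂) = +1.510 + (+0.00) = +1.51 V.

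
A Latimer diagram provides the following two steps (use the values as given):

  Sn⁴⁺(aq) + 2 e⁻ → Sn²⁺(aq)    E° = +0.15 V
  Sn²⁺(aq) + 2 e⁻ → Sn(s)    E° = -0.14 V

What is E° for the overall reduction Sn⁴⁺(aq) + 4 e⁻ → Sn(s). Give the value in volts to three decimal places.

Since ΔG° = −nFE° is additive over sequential reductions, n₃E°₃ = n₁E°₁ + n₂E°₂.
E°₃ = (2×+0.15 + 2×-0.14) / 4 = (+0.020) / 4 = +0.005 V.

+0.005 V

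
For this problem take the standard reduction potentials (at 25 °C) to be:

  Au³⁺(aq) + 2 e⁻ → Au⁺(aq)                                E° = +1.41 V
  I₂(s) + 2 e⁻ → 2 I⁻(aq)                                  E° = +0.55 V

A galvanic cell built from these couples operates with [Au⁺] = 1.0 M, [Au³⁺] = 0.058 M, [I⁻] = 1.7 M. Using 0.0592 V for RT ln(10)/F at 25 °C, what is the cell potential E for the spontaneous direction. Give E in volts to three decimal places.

+0.837 V

Au³⁺/Au⁺ is the cathode (higher E°), I₂/I⁻ the anode: E°cell = +1.41 − (+0.55) = +0.86 V, n = 2.
Overall: Au³⁺(aq) + 2 I⁻(aq) → Au⁺(aq) + I₂(s)
Q = [Au⁺] / ([Au³⁺]·[I⁻]^2); log Q = 0.776.
E = E° − (0.0592/n) log Q = +0.86 − (0.0592/2)(0.776) = +0.837 V.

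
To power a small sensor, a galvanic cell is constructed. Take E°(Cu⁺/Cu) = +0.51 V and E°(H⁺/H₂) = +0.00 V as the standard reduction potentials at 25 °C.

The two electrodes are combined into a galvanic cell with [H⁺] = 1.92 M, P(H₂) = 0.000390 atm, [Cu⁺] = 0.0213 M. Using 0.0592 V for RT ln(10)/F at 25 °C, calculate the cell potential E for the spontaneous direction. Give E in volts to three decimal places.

Cu⁺/Cu is the cathode (higher E°), H⁺/H₂ the anode: E°cell = +0.51 − (+0.00) = +0.51 V, n = 2.
Overall: 2 Cu⁺(aq) + H₂(g) → 2 Cu(s) + 2 H⁺(aq)
Q = [H⁺]^2 / ([Cu⁺]^2·P(H₂)); log Q = 7.319.
E = E° − (0.0592/n) log Q = +0.51 − (0.0592/2)(7.319) = +0.293 V.

+0.293 V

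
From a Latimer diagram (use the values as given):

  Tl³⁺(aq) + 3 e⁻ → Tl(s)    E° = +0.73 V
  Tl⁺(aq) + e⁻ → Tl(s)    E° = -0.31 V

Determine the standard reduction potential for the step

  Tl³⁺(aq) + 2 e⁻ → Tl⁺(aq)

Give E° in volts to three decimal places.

Sequential free energies add, so n₃E°₃ = n₁E°₁ + n₂E°₂.
With n₃ = 3, and the known step contributing 1×(-0.31) V, the unknown satisfies 2·E° = 3×(+0.73) − 1×(-0.31) = +2.500.
E° = +2.500 / 2 = +1.250 V.

+1.250 V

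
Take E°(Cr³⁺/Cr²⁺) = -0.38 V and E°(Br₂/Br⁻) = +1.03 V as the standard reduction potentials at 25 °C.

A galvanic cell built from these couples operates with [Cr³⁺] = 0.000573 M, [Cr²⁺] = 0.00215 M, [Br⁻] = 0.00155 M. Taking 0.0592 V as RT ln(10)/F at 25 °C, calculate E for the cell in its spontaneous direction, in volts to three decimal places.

+1.610 V

Br₂/Br⁻ is the cathode (higher E°), Cr³⁺/Cr²⁺ the anode: E°cell = +1.03 − (-0.38) = +1.41 V, n = 2.
Overall: Br₂(l) + 2 Cr²⁺(aq) → 2 Br⁻(aq) + 2 Cr³⁺(aq)
Q = [Br⁻]^2·[Cr³⁺]^2 / ([Cr²⁺]^2); log Q = -6.768.
E = E° − (0.0592/n) log Q = +1.41 − (0.0592/2)(-6.768) = +1.610 V.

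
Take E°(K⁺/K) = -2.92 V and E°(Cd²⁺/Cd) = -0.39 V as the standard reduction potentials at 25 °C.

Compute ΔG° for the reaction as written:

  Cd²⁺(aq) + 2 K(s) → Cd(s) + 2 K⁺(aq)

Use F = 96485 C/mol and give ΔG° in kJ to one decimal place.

As written, Cd²⁺/Cd is reduced (cathode) and K⁺/K is oxidised (anode), so E°cell = (-0.39) − (-2.92) = +2.53 V.
Balancing electrons gives n = 2.
ΔG° = −nFE° = −(2)(96485)(+2.53) = -488,214 J = -488.2 kJ.

-488.2 kJ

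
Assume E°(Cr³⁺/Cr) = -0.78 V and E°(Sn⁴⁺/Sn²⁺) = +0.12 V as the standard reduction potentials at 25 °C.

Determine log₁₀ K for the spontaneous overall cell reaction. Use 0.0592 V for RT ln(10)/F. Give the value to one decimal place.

Cathode: Sn⁴⁺/Sn²⁺; anode: Cr³⁺/Cr. E°cell = +0.90 V, n = 6.
log K = nE°cell / 0.0592 = (6)(+0.90) / 0.0592 = 91.2.

91.2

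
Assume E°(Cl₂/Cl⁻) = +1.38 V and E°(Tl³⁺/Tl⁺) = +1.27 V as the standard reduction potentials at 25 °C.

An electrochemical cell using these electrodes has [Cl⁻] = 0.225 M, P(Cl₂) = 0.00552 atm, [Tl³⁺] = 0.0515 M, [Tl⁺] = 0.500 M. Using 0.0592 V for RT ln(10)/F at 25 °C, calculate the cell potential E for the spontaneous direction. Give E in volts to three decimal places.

+0.111 V

Cl₂/Cl⁻ is the cathode (higher E°), Tl³⁺/Tl⁺ the anode: E°cell = +1.38 − (+1.27) = +0.11 V, n = 2.
Overall: Cl₂(g) + Tl⁺(aq) → 2 Cl⁻(aq) + Tl³⁺(aq)
Q = [Cl⁻]^2·[Tl³⁺] / (P(Cl₂)·[Tl⁺]); log Q = -0.025.
E = E° − (0.0592/n) log Q = +0.11 − (0.0592/2)(-0.025) = +0.111 V.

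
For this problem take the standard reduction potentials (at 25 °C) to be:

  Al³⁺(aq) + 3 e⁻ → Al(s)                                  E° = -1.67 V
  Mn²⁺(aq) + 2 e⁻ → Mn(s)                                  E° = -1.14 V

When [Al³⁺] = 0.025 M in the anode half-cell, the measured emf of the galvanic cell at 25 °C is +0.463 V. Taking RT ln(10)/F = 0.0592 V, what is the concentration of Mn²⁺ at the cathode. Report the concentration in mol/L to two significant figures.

0.00047 M

Mn²⁺/Mn is the cathode, Al³⁺/Al the anode: E°cell = +0.53 V, n = 6.
Overall reaction: 3 Mn²⁺(aq) + 2 Al(s) → 3 Mn(s) + 2 Al³⁺(aq); Q = [Al³⁺]^2/[Mn²⁺]^3.
From E = E° − (0.0592/n) log Q: log Q = (E° − E)·n/0.0592 = (+0.53 − (+0.463))·6/0.0592 = 6.7905.
So 3·log[Mn²⁺] = 2·log(0.025) − log Q = -3.2041 − (6.7905) = -9.9946; log[Mn²⁺] = -9.9946 / 3 = -3.3315; [Mn²⁺] = 10^(-3.3315) ≈ 0.00047 M.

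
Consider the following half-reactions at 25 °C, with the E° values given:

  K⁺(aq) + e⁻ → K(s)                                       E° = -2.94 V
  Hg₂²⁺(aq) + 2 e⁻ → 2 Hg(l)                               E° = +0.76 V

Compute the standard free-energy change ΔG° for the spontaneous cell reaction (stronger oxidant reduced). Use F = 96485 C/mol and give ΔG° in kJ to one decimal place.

Hg₂²⁺/Hg (E° = +0.76 V) is the cathode; K⁺/K (E° = -2.94 V) is the anode, so E°cell = +3.70 V.
Balancing electrons gives n = 2 (lcm of 2 and 1).
ΔG° = −nFE° = −(2)(96485)(+3.70) = -713,989 J = -714.0 kJ.

-714.0 kJ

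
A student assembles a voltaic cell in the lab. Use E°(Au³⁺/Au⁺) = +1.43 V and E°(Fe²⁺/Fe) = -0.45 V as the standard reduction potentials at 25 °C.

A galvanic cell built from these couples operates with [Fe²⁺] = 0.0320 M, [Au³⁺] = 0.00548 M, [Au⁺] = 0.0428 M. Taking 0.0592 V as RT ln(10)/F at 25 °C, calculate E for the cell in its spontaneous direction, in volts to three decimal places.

Au³⁺/Au⁺ is the cathode (higher E°), Fe²⁺/Fe the anode: E°cell = +1.43 − (-0.45) = +1.88 V, n = 2.
Overall: Au³⁺(aq) + Fe(s) → Au⁺(aq) + Fe²⁺(aq)
Q = [Au⁺]·[Fe²⁺] / ([Au³⁺]); log Q = -0.602.
E = E° − (0.0592/n) log Q = +1.88 − (0.0592/2)(-0.602) = +1.898 V.

+1.898 V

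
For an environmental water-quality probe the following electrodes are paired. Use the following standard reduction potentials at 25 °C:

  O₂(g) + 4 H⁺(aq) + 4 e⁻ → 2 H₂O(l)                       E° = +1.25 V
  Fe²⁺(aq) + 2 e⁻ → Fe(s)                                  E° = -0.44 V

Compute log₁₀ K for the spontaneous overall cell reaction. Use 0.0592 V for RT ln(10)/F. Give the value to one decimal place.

114.2

Cathode: O₂/H₂O; anode: Fe²⁺/Fe. E°cell = +1.69 V, n = 4.
log K = nE°cell / 0.0592 = (4)(+1.69) / 0.0592 = 114.2.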